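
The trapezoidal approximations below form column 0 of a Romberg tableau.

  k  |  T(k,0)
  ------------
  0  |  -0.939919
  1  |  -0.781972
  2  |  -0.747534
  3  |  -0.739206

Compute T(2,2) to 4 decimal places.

-0.7365

T(1,1) = (4·(-0.781972) − (-0.939919)) / 3 = -0.729323
T(2,1) = (4·(-0.747534) − (-0.781972)) / 3 = -0.736055
T(2,2) = (16·(-0.736055) − (-0.729323)) / 15 = -0.736504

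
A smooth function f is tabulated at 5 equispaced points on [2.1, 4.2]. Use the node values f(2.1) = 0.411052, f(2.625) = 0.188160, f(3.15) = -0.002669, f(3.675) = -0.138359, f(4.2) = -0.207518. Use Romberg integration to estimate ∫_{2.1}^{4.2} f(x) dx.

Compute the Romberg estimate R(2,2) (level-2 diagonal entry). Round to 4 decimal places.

R(0,0) (trapezoid, 1 panel, h=2.1000): 0.213711
R(1,0) (trapezoid, 2 panels, h=1.0500): 0.104053
R(2,0) (trapezoid, 4 panels, h=0.5250): 0.078172
R(1,1) = 0.104053 + (0.104053 − 0.213711)/3 = 0.067500
R(2,1) = 0.078172 + (0.078172 − 0.104053)/3 = 0.069545
R(2,2) = 0.069545 + (0.069545 − 0.067500)/15 = 0.069681

0.0697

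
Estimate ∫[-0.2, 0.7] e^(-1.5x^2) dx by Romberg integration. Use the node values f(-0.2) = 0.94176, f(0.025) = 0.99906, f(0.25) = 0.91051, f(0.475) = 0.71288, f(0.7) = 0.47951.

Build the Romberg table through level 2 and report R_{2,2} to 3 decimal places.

R_{0,0} (trapezoid, 1 panel, h=0.9000): 0.63957
R_{1,0} (trapezoid, 2 panels, h=0.4500): 0.72952
R_{2,0} (trapezoid, 4 panels, h=0.2250): 0.74994
R_{1,1} = 0.72952 + (0.72952 − 0.63957)/3 = 0.75950
R_{2,1} = 0.74994 + (0.74994 − 0.72952)/3 = 0.75675
R_{2,2} = 0.75675 + (0.75675 − 0.75950)/15 = 0.75657

0.757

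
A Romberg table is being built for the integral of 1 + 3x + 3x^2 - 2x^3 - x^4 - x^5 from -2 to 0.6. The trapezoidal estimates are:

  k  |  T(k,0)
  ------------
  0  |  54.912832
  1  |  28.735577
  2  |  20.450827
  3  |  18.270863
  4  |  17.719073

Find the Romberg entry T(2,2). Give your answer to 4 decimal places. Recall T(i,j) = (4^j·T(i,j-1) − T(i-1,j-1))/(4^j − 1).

17.5345

Richardson extrapolation on the trapezoidal column (denominator 4−1=3):
T(1,1) = (4·28.735577 − 54.912832) / 3 = 20.009825
T(2,1) = (4·20.450827 − 28.735577) / 3 = 17.689244
T(2,2) = (16·17.689244 − 20.009825) / 15 = 17.534539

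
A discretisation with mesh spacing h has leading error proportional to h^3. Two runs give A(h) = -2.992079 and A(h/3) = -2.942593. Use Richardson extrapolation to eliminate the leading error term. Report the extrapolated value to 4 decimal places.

The leading error scales as h^3; refining by a factor of 3 reduces it by 3^3 = 27.
Extrapolated value = (27·A(h/3) − A(h)) / (27 − 1)
= (27·(-2.942593) − (-2.992079)) / 26
= -76.457932 / 26 = -2.940690

-2.9407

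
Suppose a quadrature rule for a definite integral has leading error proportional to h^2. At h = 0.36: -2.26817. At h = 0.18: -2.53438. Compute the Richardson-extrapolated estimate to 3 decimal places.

-2.623

Extrapolated value = (4·A(h/2) − A(h)) / (4 − 1)
= (4·(-2.53438) − (-2.26817)) / 3
= -7.86935 / 3 = -2.62312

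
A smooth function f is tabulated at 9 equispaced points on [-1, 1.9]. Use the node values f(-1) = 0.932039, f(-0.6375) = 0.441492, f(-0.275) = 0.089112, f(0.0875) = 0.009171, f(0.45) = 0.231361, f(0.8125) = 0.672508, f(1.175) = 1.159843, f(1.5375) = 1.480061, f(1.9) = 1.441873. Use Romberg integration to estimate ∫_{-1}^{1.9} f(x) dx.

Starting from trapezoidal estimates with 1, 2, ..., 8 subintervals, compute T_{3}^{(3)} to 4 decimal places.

T_{0}^{(0)} (trapezoid, 1 panel, h=2.9000): 3.442172
T_{1}^{(0)} (trapezoid, 2 panels, h=1.4500): 2.056560
T_{2}^{(0)} (trapezoid, 4 panels, h=0.7250): 1.933772
T_{3}^{(0)} (trapezoid, 8 panels, h=0.3625): 1.910558
T_{1}^{(1)} = 2.056560 + (2.056560 − 3.442172)/3 = 1.594689
T_{2}^{(1)} = 1.933772 + (1.933772 − 2.056560)/3 = 1.892843
T_{3}^{(1)} = 1.910558 + (1.910558 − 1.933772)/3 = 1.902820
T_{2}^{(2)} = 1.892843 + (1.892843 − 1.594689)/15 = 1.912720
T_{3}^{(2)} = 1.902820 + (1.902820 − 1.892843)/15 = 1.903485
T_{3}^{(3)} = 1.903485 + (1.903485 − 1.912720)/63 = 1.903338

1.9033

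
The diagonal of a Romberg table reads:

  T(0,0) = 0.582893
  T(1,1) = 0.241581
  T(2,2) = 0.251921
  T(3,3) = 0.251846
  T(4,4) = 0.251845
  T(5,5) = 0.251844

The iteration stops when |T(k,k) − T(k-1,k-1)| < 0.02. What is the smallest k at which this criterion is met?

|T(1,1) − T(0,0)| = 0.341312 ≥ 0.02
|T(2,2) − T(1,1)| = 0.010340 < 0.02

k = 2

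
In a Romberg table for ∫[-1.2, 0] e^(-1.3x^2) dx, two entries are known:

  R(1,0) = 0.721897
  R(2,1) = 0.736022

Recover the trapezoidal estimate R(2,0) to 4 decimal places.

From R(2,1) = (4·R(2,0) − R(1,0))/3, solve for R(2,0):
4·R(2,0) = 3·0.736022 + 0.721897 = 2.929963
R(2,0) = 0.732491

0.7325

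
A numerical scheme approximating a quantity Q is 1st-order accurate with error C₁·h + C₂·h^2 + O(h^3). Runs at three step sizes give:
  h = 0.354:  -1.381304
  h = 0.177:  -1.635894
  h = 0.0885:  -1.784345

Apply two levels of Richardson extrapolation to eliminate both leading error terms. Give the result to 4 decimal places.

-1.9469

First eliminate the h term (factor 2^1 = 2):
  B₁ = (2·(-1.635894) − (-1.381304))/1 = -1.890484
  B₂ = (2·(-1.784345) − (-1.635894))/1 = -1.932796
Then eliminate the h^2 term (factor 2^2 = 4):
  (4·(-1.932796) − (-1.890484))/3 = -1.946900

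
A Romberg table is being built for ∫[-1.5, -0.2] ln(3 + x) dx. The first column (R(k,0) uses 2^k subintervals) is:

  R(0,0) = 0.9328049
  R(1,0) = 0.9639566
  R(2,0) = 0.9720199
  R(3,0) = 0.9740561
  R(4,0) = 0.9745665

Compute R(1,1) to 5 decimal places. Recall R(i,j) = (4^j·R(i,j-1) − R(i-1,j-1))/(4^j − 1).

Richardson extrapolation on the trapezoidal column (denominator 4−1=3):
R(1,1) = 0.9639566 + (0.9639566 − 0.9328049)/3 = 0.9743405

0.97434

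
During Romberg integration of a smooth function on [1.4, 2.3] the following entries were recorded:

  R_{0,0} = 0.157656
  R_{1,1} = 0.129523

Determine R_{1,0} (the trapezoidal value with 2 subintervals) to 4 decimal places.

0.1366

From R_{1,1} = (4·R_{1,0} − R_{0,0})/3, solve for R_{1,0}:
4·R_{1,0} = 3·0.129523 + 0.157656 = 0.546225
R_{1,0} = 0.136556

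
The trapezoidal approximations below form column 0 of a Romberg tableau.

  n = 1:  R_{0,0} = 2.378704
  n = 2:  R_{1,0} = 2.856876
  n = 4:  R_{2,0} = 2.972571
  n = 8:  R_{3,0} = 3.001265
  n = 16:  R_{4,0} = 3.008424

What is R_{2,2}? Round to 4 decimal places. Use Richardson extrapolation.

3.0108

Richardson extrapolation on the trapezoidal column (denominator 4−1=3):
R_{1,1} = 2.856876 + (2.856876 − 2.378704)/3 = 3.016267
R_{2,1} = 2.972571 + (2.972571 − 2.856876)/3 = 3.011136
R_{2,2} = 3.011136 + (3.011136 − 3.016267)/15 = 3.010794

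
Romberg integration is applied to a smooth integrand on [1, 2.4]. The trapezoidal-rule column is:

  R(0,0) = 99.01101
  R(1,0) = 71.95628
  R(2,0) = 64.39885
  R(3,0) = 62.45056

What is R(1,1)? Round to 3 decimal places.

Richardson extrapolation on the trapezoidal column (denominator 4−1=3):
R(1,1) = 71.95628 + (71.95628 − 99.01101)/3 = 62.93804

62.938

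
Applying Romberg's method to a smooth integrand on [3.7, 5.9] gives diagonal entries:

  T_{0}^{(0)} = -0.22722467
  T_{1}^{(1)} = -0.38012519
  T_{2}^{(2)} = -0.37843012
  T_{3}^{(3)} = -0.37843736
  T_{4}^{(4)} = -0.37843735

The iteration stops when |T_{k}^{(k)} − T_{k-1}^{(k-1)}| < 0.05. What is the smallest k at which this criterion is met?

k = 2

|T_{1}^{(1)} − T_{0}^{(0)}| = 0.15290052 ≥ 0.05
|T_{2}^{(2)} − T_{1}^{(1)}| = 0.00169507 < 0.05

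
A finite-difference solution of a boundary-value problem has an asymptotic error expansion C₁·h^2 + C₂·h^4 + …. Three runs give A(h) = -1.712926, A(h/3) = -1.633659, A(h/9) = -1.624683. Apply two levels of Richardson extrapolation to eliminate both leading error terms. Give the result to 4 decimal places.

First eliminate the h^2 term (factor 3^2 = 9):
  B₁ = (9·(-1.633659) − (-1.712926))/8 = -1.623751
  B₂ = (9·(-1.624683) − (-1.633659))/8 = -1.623561
Then eliminate the h^4 term (factor 3^4 = 81):
  (81·(-1.623561) − (-1.623751))/80 = -1.623559

-1.6236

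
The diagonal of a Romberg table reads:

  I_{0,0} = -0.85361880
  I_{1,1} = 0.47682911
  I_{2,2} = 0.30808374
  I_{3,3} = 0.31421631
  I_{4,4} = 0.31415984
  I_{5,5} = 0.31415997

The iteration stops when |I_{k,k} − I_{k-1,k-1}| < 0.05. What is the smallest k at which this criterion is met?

|I_{1,1} − I_{0,0}| = 1.33044791 ≥ 0.05
|I_{2,2} − I_{1,1}| = 0.16874537 ≥ 0.05
|I_{3,3} − I_{2,2}| = 0.00613257 < 0.05

k = 3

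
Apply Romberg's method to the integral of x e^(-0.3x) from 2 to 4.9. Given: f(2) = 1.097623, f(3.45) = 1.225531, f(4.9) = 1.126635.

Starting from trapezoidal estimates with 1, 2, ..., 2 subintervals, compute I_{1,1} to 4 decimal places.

I_{0,0} (trapezoid, 1 panel, h=2.9000): 3.225174
I_{1,0} (trapezoid, 2 panels, h=1.4500): 3.389607
I_{1,1} = 3.389607 + (3.389607 − 3.225174)/3 = 3.444418

3.4444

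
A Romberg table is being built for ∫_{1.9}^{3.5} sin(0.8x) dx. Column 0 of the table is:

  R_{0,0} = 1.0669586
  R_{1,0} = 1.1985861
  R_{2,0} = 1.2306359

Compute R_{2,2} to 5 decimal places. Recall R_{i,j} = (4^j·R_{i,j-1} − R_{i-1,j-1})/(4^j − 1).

1.24124

R_{1,1} = 1.1985861 + (1.1985861 − 1.0669586)/3 = 1.2424619
R_{2,1} = (4·1.2306359 − 1.1985861) / 3 = 1.2413192
R_{2,2} = (16·1.2413192 − 1.2424619) / 15 = 1.2412430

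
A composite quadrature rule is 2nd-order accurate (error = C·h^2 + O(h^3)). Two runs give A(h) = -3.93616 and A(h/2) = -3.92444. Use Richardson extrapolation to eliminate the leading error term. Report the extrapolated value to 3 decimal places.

-3.921

The leading error scales as h^2; refining by a factor of 2 reduces it by 2^2 = 4.
Extrapolated value = (4·A(h/2) − A(h)) / (4 − 1)
= (4·(-3.92444) − (-3.93616)) / 3
= -11.76160 / 3 = -3.92053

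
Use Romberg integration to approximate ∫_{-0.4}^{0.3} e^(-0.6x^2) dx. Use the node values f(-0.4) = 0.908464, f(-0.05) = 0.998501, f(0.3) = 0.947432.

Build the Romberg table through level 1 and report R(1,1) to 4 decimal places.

0.6825

R(0,0) (trapezoid, 1 panel, h=0.7000): 0.649564
R(1,0) (trapezoid, 2 panels, h=0.3500): 0.674257
R(1,1) = 0.674257 + (0.674257 − 0.649564)/3 = 0.682488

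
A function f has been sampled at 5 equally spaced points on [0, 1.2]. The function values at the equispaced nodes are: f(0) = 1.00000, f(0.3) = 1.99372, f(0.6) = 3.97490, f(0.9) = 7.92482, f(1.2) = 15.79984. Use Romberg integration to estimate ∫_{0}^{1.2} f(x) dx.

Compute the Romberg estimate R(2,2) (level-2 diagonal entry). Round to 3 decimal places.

R(0,0) (trapezoid, 1 panel, h=1.2000): 10.07990
R(1,0) (trapezoid, 2 panels, h=0.6000): 7.42489
R(2,0) (trapezoid, 4 panels, h=0.3000): 6.68801
R(1,1) = 7.42489 + (7.42489 − 10.07990)/3 = 6.53989
R(2,1) = 6.68801 + (6.68801 − 7.42489)/3 = 6.44238
R(2,2) = 6.44238 + (6.44238 − 6.53989)/15 = 6.43588

6.436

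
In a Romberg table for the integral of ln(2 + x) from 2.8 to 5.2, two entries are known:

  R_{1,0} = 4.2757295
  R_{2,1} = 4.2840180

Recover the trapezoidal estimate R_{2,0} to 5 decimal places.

4.28195

From R_{2,1} = (4·R_{2,0} − R_{1,0})/3, solve for R_{2,0}:
4·R_{2,0} = 3·4.2840180 + 4.2757295 = 17.1277835
R_{2,0} = 4.2819459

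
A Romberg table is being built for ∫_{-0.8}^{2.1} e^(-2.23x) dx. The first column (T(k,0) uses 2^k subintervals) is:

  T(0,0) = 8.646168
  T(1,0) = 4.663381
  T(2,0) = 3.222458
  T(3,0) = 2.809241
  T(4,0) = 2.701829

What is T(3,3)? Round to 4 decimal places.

2.6662

T(1,1) = 4.663381 + (4.663381 − 8.646168)/3 = 3.335785
T(2,1) = (4·3.222458 − 4.663381) / 3 = 2.742150
T(3,1) = (4·2.809241 − 3.222458) / 3 = 2.671502
T(2,2) = (16·2.742150 − 3.335785) / 15 = 2.702574
T(3,2) = (16·2.671502 − 2.742150) / 15 = 2.666792
T(3,3) = (64·2.666792 − 2.702574) / 63 = 2.666224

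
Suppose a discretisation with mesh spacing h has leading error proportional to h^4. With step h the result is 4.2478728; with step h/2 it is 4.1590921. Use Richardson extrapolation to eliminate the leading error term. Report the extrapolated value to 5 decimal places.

4.15317

Extrapolated value = (16·A(h/2) − A(h)) / (16 − 1)
= (16·4.1590921 − 4.2478728) / 15
= 62.2976008 / 15 = 4.1531734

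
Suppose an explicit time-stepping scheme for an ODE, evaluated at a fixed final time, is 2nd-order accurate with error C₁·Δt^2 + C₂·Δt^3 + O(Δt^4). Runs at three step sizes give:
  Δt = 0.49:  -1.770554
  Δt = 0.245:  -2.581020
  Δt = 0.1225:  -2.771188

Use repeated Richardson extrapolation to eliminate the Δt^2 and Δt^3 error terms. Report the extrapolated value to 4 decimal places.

-2.8322

First eliminate the Δt^2 term (factor 2^2 = 4):
  B₁ = (4·(-2.581020) − (-1.770554))/3 = -2.851175
  B₂ = (4·(-2.771188) − (-2.581020))/3 = -2.834577
Then eliminate the Δt^3 term (factor 2^3 = 8):
  (8·(-2.834577) − (-2.851175))/7 = -2.832206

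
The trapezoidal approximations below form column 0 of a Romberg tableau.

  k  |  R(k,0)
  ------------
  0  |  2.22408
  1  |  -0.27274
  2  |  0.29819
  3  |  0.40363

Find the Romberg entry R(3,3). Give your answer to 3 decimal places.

R(1,1) = (4·(-0.27274) − 2.22408) / 3 = -1.10501
R(2,1) = 0.29819 + (0.29819 − (-0.27274))/3 = 0.48850
R(3,1) = (4·0.40363 − 0.29819) / 3 = 0.43878
R(2,2) = 0.48850 + (0.48850 − (-1.10501))/15 = 0.59473
R(3,2) = 0.43878 + (0.43878 − 0.48850)/15 = 0.43547
R(3,3) = (64·0.43547 − 0.59473) / 63 = 0.43294

0.433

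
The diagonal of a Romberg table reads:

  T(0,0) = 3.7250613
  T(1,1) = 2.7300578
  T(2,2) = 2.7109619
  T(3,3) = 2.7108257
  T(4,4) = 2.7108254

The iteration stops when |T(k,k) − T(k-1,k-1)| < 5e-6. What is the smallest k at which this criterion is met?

|T(1,1) − T(0,0)| = 0.9950035 ≥ 5e-6
|T(2,2) − T(1,1)| = 0.0190959 ≥ 5e-6
|T(3,3) − T(2,2)| = 0.0001362 ≥ 5e-6
|T(4,4) − T(3,3)| = 0.0000003 < 5e-6

k = 4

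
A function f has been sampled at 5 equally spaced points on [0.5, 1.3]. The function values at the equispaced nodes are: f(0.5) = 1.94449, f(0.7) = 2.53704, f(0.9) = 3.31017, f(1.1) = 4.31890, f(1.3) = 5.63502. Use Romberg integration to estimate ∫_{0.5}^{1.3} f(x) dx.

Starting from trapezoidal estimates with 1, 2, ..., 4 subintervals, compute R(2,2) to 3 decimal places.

R(0,0) (trapezoid, 1 panel, h=0.8000): 3.03180
R(1,0) (trapezoid, 2 panels, h=0.4000): 2.83997
R(2,0) (trapezoid, 4 panels, h=0.2000): 2.79117
R(1,1) = 2.83997 + (2.83997 − 3.03180)/3 = 2.77603
R(2,1) = 2.79117 + (2.79117 − 2.83997)/3 = 2.77490
R(2,2) = 2.77490 + (2.77490 − 2.77603)/15 = 2.77482

2.775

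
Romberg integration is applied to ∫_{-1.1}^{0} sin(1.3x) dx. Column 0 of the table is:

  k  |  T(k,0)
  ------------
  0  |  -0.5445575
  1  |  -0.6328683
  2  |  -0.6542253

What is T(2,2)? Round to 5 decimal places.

Richardson extrapolation on the trapezoidal column (denominator 4−1=3):
T(1,1) = (4·(-0.6328683) − (-0.5445575)) / 3 = -0.6623052
T(2,1) = (4·(-0.6542253) − (-0.6328683)) / 3 = -0.6613443
T(2,2) = (16·(-0.6613443) − (-0.6623052)) / 15 = -0.6612802

-0.66128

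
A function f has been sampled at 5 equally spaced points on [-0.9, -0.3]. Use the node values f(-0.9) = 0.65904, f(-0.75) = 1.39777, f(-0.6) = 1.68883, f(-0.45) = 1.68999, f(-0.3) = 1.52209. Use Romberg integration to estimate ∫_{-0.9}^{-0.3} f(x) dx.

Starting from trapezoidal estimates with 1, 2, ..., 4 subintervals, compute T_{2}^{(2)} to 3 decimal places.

0.896

T_{0}^{(0)} (trapezoid, 1 panel, h=0.6000): 0.65434
T_{1}^{(0)} (trapezoid, 2 panels, h=0.3000): 0.83382
T_{2}^{(0)} (trapezoid, 4 panels, h=0.1500): 0.88007
T_{1}^{(1)} = 0.83382 + (0.83382 − 0.65434)/3 = 0.89365
T_{2}^{(1)} = 0.88007 + (0.88007 − 0.83382)/3 = 0.89549
T_{2}^{(2)} = 0.89549 + (0.89549 − 0.89365)/15 = 0.89561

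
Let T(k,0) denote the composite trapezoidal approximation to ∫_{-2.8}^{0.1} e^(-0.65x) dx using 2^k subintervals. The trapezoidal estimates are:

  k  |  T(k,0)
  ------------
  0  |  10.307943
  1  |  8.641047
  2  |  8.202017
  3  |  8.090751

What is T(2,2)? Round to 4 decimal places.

Richardson extrapolation on the trapezoidal column (denominator 4−1=3):
T(1,1) = 8.641047 + (8.641047 − 10.307943)/3 = 8.085415
T(2,1) = 8.202017 + (8.202017 − 8.641047)/3 = 8.055674
T(2,2) = (16·8.055674 − 8.085415) / 15 = 8.053691
(Column j=1 coincides with Simpson's rule on the same nodes.)

8.0537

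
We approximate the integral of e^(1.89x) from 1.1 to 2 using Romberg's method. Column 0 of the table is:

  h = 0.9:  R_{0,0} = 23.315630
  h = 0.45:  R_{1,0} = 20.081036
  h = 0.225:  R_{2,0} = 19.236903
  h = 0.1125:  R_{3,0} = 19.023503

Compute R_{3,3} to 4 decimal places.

18.9522

Richardson extrapolation on the trapezoidal column (denominator 4−1=3):
R_{1,1} = 20.081036 + (20.081036 − 23.315630)/3 = 19.002838
R_{2,1} = (4·19.236903 − 20.081036) / 3 = 18.955525
R_{3,1} = (4·19.023503 − 19.236903) / 3 = 18.952370
R_{2,2} = (16·18.955525 − 19.002838) / 15 = 18.952371
R_{3,2} = (16·18.952370 − 18.955525) / 15 = 18.952160
R_{3,3} = 18.952160 + (18.952160 − 18.952371)/63 = 18.952157
(Column j=1 coincides with Simpson's rule on the same nodes.)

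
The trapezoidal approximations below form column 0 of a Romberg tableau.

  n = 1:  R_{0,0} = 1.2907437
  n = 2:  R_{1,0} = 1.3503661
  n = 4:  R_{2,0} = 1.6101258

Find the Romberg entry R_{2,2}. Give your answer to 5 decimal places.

1.71848

Richardson extrapolation on the trapezoidal column (denominator 4−1=3):
R_{1,1} = (4·1.3503661 − 1.2907437) / 3 = 1.3702402
R_{2,1} = (4·1.6101258 − 1.3503661) / 3 = 1.6967124
R_{2,2} = 1.6967124 + (1.6967124 − 1.3702402)/15 = 1.7184772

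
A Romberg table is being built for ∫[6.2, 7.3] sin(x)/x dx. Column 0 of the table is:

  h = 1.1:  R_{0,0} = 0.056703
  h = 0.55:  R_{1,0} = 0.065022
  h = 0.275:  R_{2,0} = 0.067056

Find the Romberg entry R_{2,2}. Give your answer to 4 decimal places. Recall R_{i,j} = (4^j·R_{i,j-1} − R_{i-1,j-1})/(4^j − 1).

0.0677

Richardson extrapolation on the trapezoidal column (denominator 4−1=3):
R_{1,1} = 0.065022 + (0.065022 − 0.056703)/3 = 0.067795
R_{2,1} = (4·0.067056 − 0.065022) / 3 = 0.067734
R_{2,2} = (16·0.067734 − 0.067795) / 15 = 0.067730
(Column j=1 coincides with Simpson's rule on the same nodes.)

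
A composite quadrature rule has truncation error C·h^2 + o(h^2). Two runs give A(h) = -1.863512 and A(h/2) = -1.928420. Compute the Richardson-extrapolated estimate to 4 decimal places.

The leading error scales as h^2; refining by a factor of 2 reduces it by 2^2 = 4.
Extrapolated value = (4·A(h/2) − A(h)) / (4 − 1)
= (4·(-1.928420) − (-1.863512)) / 3
= -5.850168 / 3 = -1.950056

-1.9501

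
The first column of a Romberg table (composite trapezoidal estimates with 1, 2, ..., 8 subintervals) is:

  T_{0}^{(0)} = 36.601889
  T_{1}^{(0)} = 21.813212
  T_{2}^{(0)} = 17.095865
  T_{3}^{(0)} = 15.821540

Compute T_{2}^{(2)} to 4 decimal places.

15.4327

T_{1}^{(1)} = (4·21.813212 − 36.601889) / 3 = 16.883653
T_{2}^{(1)} = (4·17.095865 − 21.813212) / 3 = 15.523416
T_{2}^{(2)} = 15.523416 + (15.523416 − 16.883653)/15 = 15.432734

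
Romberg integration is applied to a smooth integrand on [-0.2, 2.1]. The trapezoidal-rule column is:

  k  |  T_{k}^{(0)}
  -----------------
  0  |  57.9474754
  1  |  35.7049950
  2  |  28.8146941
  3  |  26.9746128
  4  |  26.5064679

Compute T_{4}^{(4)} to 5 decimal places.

26.34968

T_{1}^{(1)} = 35.7049950 + (35.7049950 − 57.9474754)/3 = 28.2908349
T_{2}^{(1)} = 28.8146941 + (28.8146941 − 35.7049950)/3 = 26.5179271
T_{3}^{(1)} = (4·26.9746128 − 28.8146941) / 3 = 26.3612524
T_{4}^{(1)} = 26.5064679 + (26.5064679 − 26.9746128)/3 = 26.3504196
T_{2}^{(2)} = 26.5179271 + (26.5179271 − 28.2908349)/15 = 26.3997332
T_{3}^{(2)} = 26.3612524 + (26.3612524 − 26.5179271)/15 = 26.3508074
T_{4}^{(2)} = (16·26.3504196 − 26.3612524) / 15 = 26.3496974
T_{3}^{(3)} = 26.3508074 + (26.3508074 − 26.3997332)/63 = 26.3500308
T_{4}^{(3)} = (64·26.3496974 − 26.3508074) / 63 = 26.3496798
T_{4}^{(4)} = 26.3496798 + (26.3496798 − 26.3500308)/255 = 26.3496784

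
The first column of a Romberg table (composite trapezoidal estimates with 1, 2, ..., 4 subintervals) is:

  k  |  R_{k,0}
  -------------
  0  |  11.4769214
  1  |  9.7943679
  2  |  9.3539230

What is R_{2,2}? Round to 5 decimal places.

9.20535

Richardson extrapolation on the trapezoidal column (denominator 4−1=3):
R_{1,1} = 9.7943679 + (9.7943679 − 11.4769214)/3 = 9.2335167
R_{2,1} = 9.3539230 + (9.3539230 − 9.7943679)/3 = 9.2071080
R_{2,2} = 9.2071080 + (9.2071080 − 9.2335167)/15 = 9.2053474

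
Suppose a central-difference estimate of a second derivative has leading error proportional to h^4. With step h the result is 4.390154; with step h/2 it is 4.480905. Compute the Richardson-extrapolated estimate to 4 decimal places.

Extrapolated value = (16·A(h/2) − A(h)) / (16 − 1)
= (16·4.480905 − 4.390154) / 15
= 67.304326 / 15 = 4.486955

4.4870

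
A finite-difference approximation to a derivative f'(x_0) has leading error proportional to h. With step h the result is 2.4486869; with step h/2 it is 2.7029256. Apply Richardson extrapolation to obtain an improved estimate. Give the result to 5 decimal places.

2.95716

The leading error scales as h; refining by a factor of 2 reduces it by 2^1 = 2.
Extrapolated value = (2·A(h/2) − A(h)) / (2 − 1)
= (2·2.7029256 − 2.4486869) / 1
= 2.9571643 / 1 = 2.9571643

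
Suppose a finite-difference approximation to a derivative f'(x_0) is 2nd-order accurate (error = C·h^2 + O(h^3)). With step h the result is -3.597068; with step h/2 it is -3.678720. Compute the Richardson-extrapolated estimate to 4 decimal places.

-3.7059

The leading error scales as h^2; refining by a factor of 2 reduces it by 2^2 = 4.
Extrapolated value = (4·A(h/2) − A(h)) / (4 − 1)
= (4·(-3.678720) − (-3.597068)) / 3
= -11.117812 / 3 = -3.705937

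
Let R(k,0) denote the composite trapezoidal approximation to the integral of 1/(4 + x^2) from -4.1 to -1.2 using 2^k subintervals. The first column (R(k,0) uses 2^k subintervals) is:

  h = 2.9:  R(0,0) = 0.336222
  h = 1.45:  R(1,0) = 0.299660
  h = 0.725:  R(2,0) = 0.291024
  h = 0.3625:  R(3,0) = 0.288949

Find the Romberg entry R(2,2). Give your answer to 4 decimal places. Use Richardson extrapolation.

Richardson extrapolation on the trapezoidal column (denominator 4−1=3):
R(1,1) = 0.299660 + (0.299660 − 0.336222)/3 = 0.287473
R(2,1) = 0.291024 + (0.291024 − 0.299660)/3 = 0.288145
R(2,2) = (16·0.288145 − 0.287473) / 15 = 0.288190

0.2882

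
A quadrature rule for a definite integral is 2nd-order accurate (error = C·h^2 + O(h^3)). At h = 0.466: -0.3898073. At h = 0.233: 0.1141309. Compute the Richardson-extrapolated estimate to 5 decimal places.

0.28211

The leading error scales as h^2; refining by a factor of 2 reduces it by 2^2 = 4.
Extrapolated value = (4·A(h/2) − A(h)) / (4 − 1)
= (4·0.1141309 − (-0.3898073)) / 3
= 0.8463309 / 3 = 0.2821103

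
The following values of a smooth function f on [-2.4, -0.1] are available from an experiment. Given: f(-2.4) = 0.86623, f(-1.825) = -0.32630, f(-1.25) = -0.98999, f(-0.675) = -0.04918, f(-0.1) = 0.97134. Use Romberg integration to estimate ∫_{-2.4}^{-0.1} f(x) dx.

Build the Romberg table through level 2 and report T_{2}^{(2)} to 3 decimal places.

-0.282

T_{0}^{(0)} (trapezoid, 1 panel, h=2.3000): 2.11321
T_{1}^{(0)} (trapezoid, 2 panels, h=1.1500): -0.08189
T_{2}^{(0)} (trapezoid, 4 panels, h=0.5750): -0.25684
T_{1}^{(1)} = -0.08189 + (-0.08189 − 2.11321)/3 = -0.81359
T_{2}^{(1)} = -0.25684 + (-0.25684 − (-0.08189))/3 = -0.31516
T_{2}^{(2)} = -0.31516 + (-0.31516 − (-0.81359))/15 = -0.28193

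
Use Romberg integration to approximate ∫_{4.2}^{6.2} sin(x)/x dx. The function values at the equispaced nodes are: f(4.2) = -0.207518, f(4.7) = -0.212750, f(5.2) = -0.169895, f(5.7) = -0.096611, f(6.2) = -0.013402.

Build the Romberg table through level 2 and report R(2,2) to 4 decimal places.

-0.2997

R(0,0) (trapezoid, 1 panel, h=2.0000): -0.220920
R(1,0) (trapezoid, 2 panels, h=1.0000): -0.280355
R(2,0) (trapezoid, 4 panels, h=0.5000): -0.294858
R(1,1) = -0.280355 + (-0.280355 − (-0.220920))/3 = -0.300167
R(2,1) = -0.294858 + (-0.294858 − (-0.280355))/3 = -0.299692
R(2,2) = -0.299692 + (-0.299692 − (-0.300167))/15 = -0.299660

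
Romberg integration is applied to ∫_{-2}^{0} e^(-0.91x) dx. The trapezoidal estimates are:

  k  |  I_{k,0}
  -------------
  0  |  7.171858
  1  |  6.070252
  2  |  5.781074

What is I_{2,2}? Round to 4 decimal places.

5.6835

I_{1,1} = 6.070252 + (6.070252 − 7.171858)/3 = 5.703050
I_{2,1} = 5.781074 + (5.781074 − 6.070252)/3 = 5.684681
I_{2,2} = 5.684681 + (5.684681 − 5.703050)/15 = 5.683456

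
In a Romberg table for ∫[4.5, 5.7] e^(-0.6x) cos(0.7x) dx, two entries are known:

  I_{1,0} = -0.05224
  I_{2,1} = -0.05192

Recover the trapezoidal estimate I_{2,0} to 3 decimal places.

-0.052

From I_{2,1} = (4·I_{2,0} − I_{1,0})/3, solve for I_{2,0}:
4·I_{2,0} = 3·(-0.05192) + (-0.05224) = -0.20800
I_{2,0} = -0.05200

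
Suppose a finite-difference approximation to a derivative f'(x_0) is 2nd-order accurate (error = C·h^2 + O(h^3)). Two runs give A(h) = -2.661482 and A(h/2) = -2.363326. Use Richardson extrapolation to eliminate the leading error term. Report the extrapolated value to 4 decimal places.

The leading error scales as h^2; refining by a factor of 2 reduces it by 2^2 = 4.
Extrapolated value = (4·A(h/2) − A(h)) / (4 − 1)
= (4·(-2.363326) − (-2.661482)) / 3
= -6.791822 / 3 = -2.263941

-2.2639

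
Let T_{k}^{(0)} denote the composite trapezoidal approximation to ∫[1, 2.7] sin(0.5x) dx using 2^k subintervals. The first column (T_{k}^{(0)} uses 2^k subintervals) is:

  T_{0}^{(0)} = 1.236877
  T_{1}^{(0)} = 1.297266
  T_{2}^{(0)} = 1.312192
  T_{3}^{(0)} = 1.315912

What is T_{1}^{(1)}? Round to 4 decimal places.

T_{1}^{(1)} = (4·1.297266 − 1.236877) / 3 = 1.317396

1.3174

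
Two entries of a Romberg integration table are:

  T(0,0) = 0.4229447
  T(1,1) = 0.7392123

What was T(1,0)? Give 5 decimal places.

0.66015

From T(1,1) = (4·T(1,0) − T(0,0))/3, solve for T(1,0):
4·T(1,0) = 3·0.7392123 + 0.4229447 = 2.6405816
T(1,0) = 0.6601454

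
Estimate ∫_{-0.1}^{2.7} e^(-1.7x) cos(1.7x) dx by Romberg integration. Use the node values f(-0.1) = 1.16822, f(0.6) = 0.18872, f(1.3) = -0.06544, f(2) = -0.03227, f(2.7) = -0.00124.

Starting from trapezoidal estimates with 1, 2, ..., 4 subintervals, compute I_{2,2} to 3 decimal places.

I_{0,0} (trapezoid, 1 panel, h=2.8000): 1.63377
I_{1,0} (trapezoid, 2 panels, h=1.4000): 0.72527
I_{2,0} (trapezoid, 4 panels, h=0.7000): 0.47215
I_{1,1} = 0.72527 + (0.72527 − 1.63377)/3 = 0.42244
I_{2,1} = 0.47215 + (0.47215 − 0.72527)/3 = 0.38778
I_{2,2} = 0.38778 + (0.38778 − 0.42244)/15 = 0.38547

0.385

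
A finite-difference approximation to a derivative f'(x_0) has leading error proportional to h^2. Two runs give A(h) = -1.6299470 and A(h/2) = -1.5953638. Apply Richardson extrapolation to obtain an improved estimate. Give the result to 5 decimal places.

The leading error scales as h^2; refining by a factor of 2 reduces it by 2^2 = 4.
Extrapolated value = (4·A(h/2) − A(h)) / (4 − 1)
= (4·(-1.5953638) − (-1.6299470)) / 3
= -4.7515082 / 3 = -1.5838361

-1.58384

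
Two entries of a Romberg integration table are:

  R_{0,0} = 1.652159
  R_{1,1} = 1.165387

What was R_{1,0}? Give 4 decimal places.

1.2871

From R_{1,1} = (4·R_{1,0} − R_{0,0})/3, solve for R_{1,0}:
4·R_{1,0} = 3·1.165387 + 1.652159 = 5.148320
R_{1,0} = 1.287080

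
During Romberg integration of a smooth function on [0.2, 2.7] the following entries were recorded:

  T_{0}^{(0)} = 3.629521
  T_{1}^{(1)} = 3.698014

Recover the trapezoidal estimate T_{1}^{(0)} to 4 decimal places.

From T_{1}^{(1)} = (4·T_{1}^{(0)} − T_{0}^{(0)})/3, solve for T_{1}^{(0)}:
4·T_{1}^{(0)} = 3·3.698014 + 3.629521 = 14.723563
T_{1}^{(0)} = 3.680891

3.6809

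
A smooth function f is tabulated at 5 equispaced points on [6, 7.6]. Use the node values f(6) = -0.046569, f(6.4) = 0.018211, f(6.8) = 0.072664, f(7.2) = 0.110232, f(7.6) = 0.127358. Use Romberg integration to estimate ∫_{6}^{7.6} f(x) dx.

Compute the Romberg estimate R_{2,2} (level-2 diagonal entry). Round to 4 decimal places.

0.0986

R_{0,0} (trapezoid, 1 panel, h=1.6000): 0.064631
R_{1,0} (trapezoid, 2 panels, h=0.8000): 0.090447
R_{2,0} (trapezoid, 4 panels, h=0.4000): 0.096601
R_{1,1} = 0.090447 + (0.090447 − 0.064631)/3 = 0.099052
R_{2,1} = 0.096601 + (0.096601 − 0.090447)/3 = 0.098652
R_{2,2} = 0.098652 + (0.098652 − 0.099052)/15 = 0.098625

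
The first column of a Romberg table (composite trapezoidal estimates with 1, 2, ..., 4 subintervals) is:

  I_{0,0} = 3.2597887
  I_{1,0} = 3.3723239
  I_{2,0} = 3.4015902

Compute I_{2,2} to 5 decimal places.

3.41145

Richardson extrapolation on the trapezoidal column (denominator 4−1=3):
I_{1,1} = 3.3723239 + (3.3723239 − 3.2597887)/3 = 3.4098356
I_{2,1} = 3.4015902 + (3.4015902 − 3.3723239)/3 = 3.4113456
I_{2,2} = (16·3.4113456 − 3.4098356) / 15 = 3.4114463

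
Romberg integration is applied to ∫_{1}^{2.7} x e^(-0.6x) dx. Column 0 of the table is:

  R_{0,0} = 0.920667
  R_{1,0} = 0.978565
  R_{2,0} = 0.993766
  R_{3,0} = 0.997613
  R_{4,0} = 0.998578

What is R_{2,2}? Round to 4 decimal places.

0.9989

Richardson extrapolation on the trapezoidal column (denominator 4−1=3):
R_{1,1} = (4·0.978565 − 0.920667) / 3 = 0.997864
R_{2,1} = 0.993766 + (0.993766 − 0.978565)/3 = 0.998833
R_{2,2} = 0.998833 + (0.998833 − 0.997864)/15 = 0.998898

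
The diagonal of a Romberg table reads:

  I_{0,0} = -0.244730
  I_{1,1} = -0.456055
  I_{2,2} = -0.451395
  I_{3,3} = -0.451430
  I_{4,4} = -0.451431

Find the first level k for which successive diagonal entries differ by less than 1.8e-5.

k = 4

|I_{1,1} − I_{0,0}| = 0.211325 ≥ 1.8e-5
|I_{2,2} − I_{1,1}| = 0.004660 ≥ 1.8e-5
|I_{3,3} − I_{2,2}| = 0.000035 ≥ 1.8e-5
|I_{4,4} − I_{3,3}| = 0.000001 < 1.8e-5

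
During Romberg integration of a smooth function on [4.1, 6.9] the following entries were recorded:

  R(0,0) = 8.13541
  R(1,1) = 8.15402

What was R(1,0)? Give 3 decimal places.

8.149

From R(1,1) = (4·R(1,0) − R(0,0))/3, solve for R(1,0):
4·R(1,0) = 3·8.15402 + 8.13541 = 32.59747
R(1,0) = 8.14937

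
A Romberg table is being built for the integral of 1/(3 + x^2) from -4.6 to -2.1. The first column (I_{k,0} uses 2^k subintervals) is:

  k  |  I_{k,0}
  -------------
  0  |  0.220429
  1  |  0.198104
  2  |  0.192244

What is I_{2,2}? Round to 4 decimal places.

Richardson extrapolation on the trapezoidal column (denominator 4−1=3):
I_{1,1} = 0.198104 + (0.198104 − 0.220429)/3 = 0.190662
I_{2,1} = 0.192244 + (0.192244 − 0.198104)/3 = 0.190291
I_{2,2} = (16·0.190291 − 0.190662) / 15 = 0.190266

0.1903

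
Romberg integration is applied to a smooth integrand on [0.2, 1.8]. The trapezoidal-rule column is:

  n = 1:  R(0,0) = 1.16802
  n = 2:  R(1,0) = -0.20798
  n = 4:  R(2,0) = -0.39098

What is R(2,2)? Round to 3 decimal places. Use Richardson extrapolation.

Richardson extrapolation on the trapezoidal column (denominator 4−1=3):
R(1,1) = (4·(-0.20798) − 1.16802) / 3 = -0.66665
R(2,1) = (4·(-0.39098) − (-0.20798)) / 3 = -0.45198
R(2,2) = (16·(-0.45198) − (-0.66665)) / 15 = -0.43767

-0.438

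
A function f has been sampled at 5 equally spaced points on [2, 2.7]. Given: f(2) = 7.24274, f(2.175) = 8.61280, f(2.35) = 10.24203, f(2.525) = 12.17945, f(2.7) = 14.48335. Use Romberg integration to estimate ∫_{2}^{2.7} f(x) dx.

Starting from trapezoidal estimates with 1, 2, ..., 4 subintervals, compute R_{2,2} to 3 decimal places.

7.314

R_{0,0} (trapezoid, 1 panel, h=0.7000): 7.60413
R_{1,0} (trapezoid, 2 panels, h=0.3500): 7.38678
R_{2,0} (trapezoid, 4 panels, h=0.1750): 7.33203
R_{1,1} = 7.38678 + (7.38678 − 7.60413)/3 = 7.31433
R_{2,1} = 7.33203 + (7.33203 − 7.38678)/3 = 7.31378
R_{2,2} = 7.31378 + (7.31378 − 7.31433)/15 = 7.31374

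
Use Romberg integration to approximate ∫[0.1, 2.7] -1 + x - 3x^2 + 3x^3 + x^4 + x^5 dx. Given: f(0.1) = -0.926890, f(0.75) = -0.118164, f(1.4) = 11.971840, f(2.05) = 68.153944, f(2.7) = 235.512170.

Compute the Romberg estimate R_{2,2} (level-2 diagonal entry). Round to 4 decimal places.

R_{0,0} (trapezoid, 1 panel, h=2.6000): 304.960864
R_{1,0} (trapezoid, 2 panels, h=1.3000): 168.043824
R_{2,0} (trapezoid, 4 panels, h=0.6500): 128.245169
R_{1,1} = 168.043824 + (168.043824 − 304.960864)/3 = 122.404811
R_{2,1} = 128.245169 + (128.245169 − 168.043824)/3 = 114.978951
R_{2,2} = 114.978951 + (114.978951 − 122.404811)/15 = 114.483894

114.4839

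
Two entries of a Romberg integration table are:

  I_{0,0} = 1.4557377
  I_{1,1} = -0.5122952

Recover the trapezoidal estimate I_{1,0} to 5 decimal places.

From I_{1,1} = (4·I_{1,0} − I_{0,0})/3, solve for I_{1,0}:
4·I_{1,0} = 3·(-0.5122952) + 1.4557377 = -0.0811479
I_{1,0} = -0.0202870

-0.02029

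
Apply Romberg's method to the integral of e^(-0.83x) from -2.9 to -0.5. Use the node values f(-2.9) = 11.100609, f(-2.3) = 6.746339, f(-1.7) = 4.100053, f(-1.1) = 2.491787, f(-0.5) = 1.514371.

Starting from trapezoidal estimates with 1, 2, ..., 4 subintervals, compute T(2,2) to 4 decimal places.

T(0,0) (trapezoid, 1 panel, h=2.4000): 15.137976
T(1,0) (trapezoid, 2 panels, h=1.2000): 12.489052
T(2,0) (trapezoid, 4 panels, h=0.6000): 11.787401
T(1,1) = 12.489052 + (12.489052 − 15.137976)/3 = 11.606077
T(2,1) = 11.787401 + (11.787401 − 12.489052)/3 = 11.553517
T(2,2) = 11.553517 + (11.553517 − 11.606077)/15 = 11.550013

11.5500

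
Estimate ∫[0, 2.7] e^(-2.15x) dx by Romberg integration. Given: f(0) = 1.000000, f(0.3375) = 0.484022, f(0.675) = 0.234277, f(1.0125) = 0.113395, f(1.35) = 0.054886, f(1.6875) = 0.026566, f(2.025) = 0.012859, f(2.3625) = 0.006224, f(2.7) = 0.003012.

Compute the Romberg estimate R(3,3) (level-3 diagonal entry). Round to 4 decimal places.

0.4638

R(0,0) (trapezoid, 1 panel, h=2.7000): 1.354066
R(1,0) (trapezoid, 2 panels, h=1.3500): 0.751129
R(2,0) (trapezoid, 4 panels, h=0.6750): 0.542381
R(3,0) (trapezoid, 8 panels, h=0.3375): 0.483886
R(1,1) = 0.751129 + (0.751129 − 1.354066)/3 = 0.550150
R(2,1) = 0.542381 + (0.542381 − 0.751129)/3 = 0.472798
R(3,1) = 0.483886 + (0.483886 − 0.542381)/3 = 0.464388
R(2,2) = 0.472798 + (0.472798 − 0.550150)/15 = 0.467641
R(3,2) = 0.464388 + (0.464388 − 0.472798)/15 = 0.463827
R(3,3) = 0.463827 + (0.463827 − 0.467641)/63 = 0.463766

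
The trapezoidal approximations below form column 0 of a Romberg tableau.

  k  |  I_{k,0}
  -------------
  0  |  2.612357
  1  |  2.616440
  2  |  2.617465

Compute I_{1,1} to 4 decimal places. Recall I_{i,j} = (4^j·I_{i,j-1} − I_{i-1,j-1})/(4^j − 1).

2.6178

I_{1,1} = (4·2.616440 − 2.612357) / 3 = 2.617801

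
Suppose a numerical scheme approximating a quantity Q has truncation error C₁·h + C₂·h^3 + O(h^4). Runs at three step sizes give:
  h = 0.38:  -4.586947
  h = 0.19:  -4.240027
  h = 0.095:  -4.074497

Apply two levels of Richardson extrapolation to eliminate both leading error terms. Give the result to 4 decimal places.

First eliminate the h term (factor 2^1 = 2):
  B₁ = (2·(-4.240027) − (-4.586947))/1 = -3.893107
  B₂ = (2·(-4.074497) − (-4.240027))/1 = -3.908967
Then eliminate the h^3 term (factor 2^3 = 8):
  (8·(-3.908967) − (-3.893107))/7 = -3.911233

-3.9112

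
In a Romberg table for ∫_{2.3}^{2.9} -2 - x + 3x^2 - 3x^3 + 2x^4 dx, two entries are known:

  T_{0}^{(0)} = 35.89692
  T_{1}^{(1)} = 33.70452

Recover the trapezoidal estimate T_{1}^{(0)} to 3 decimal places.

34.253

From T_{1}^{(1)} = (4·T_{1}^{(0)} − T_{0}^{(0)})/3, solve for T_{1}^{(0)}:
4·T_{1}^{(0)} = 3·33.70452 + 35.89692 = 137.01048
T_{1}^{(0)} = 34.25262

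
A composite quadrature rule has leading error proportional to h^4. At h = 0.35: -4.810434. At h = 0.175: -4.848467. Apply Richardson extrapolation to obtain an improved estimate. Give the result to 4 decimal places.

The leading error scales as h^4; refining by a factor of 2 reduces it by 2^4 = 16.
Extrapolated value = (16·A(h/2) − A(h)) / (16 − 1)
= (16·(-4.848467) − (-4.810434)) / 15
= -72.765038 / 15 = -4.851003

-4.8510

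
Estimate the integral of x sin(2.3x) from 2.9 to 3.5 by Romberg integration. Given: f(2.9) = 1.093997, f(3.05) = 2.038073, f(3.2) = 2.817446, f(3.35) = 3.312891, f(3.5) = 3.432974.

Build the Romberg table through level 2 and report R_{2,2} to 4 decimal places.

R_{0,0} (trapezoid, 1 panel, h=0.6000): 1.358091
R_{1,0} (trapezoid, 2 panels, h=0.3000): 1.524279
R_{2,0} (trapezoid, 4 panels, h=0.1500): 1.564784
R_{1,1} = 1.524279 + (1.524279 − 1.358091)/3 = 1.579675
R_{2,1} = 1.564784 + (1.564784 − 1.524279)/3 = 1.578286
R_{2,2} = 1.578286 + (1.578286 − 1.579675)/15 = 1.578193

1.5782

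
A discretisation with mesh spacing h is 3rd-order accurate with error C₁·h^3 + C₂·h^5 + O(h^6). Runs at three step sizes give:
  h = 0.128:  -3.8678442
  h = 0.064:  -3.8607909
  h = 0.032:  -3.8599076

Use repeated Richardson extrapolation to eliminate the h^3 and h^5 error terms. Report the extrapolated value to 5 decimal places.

-3.85978

First eliminate the h^3 term (factor 2^3 = 8):
  B₁ = (8·(-3.8607909) − (-3.8678442))/7 = -3.8597833
  B₂ = (8·(-3.8599076) − (-3.8607909))/7 = -3.8597814
Then eliminate the h^5 term (factor 2^5 = 32):
  (32·(-3.8597814) − (-3.8597833))/31 = -3.8597813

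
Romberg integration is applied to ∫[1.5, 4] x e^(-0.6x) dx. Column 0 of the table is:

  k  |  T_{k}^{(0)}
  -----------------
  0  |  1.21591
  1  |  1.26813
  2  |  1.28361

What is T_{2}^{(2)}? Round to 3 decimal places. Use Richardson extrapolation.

Richardson extrapolation on the trapezoidal column (denominator 4−1=3):
T_{1}^{(1)} = 1.26813 + (1.26813 − 1.21591)/3 = 1.28554
T_{2}^{(1)} = 1.28361 + (1.28361 − 1.26813)/3 = 1.28877
T_{2}^{(2)} = 1.28877 + (1.28877 − 1.28554)/15 = 1.28899
(Column j=1 coincides with Simpson's rule on the same nodes.)

1.289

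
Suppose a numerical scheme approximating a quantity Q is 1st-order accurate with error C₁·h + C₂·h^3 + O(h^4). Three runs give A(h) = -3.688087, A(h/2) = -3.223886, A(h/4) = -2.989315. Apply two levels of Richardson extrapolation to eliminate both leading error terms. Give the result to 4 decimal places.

-2.7540

First eliminate the h term (factor 2^1 = 2):
  B₁ = (2·(-3.223886) − (-3.688087))/1 = -2.759685
  B₂ = (2·(-2.989315) − (-3.223886))/1 = -2.754744
Then eliminate the h^3 term (factor 2^3 = 8):
  (8·(-2.754744) − (-2.759685))/7 = -2.754038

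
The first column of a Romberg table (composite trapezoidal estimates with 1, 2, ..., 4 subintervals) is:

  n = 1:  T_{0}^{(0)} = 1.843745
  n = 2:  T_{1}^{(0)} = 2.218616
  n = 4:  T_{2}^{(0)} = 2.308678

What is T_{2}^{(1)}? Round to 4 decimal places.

T_{2}^{(1)} = 2.308678 + (2.308678 − 2.218616)/3 = 2.338699

2.3387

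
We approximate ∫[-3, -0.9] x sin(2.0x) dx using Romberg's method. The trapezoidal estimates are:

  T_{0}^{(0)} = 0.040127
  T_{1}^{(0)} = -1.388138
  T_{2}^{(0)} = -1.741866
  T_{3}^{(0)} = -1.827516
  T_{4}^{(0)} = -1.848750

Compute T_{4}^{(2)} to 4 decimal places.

-1.8558

Richardson extrapolation on the trapezoidal column (denominator 4−1=3):
T_{3}^{(1)} = -1.827516 + (-1.827516 − (-1.741866))/3 = -1.856066
T_{4}^{(1)} = (4·(-1.848750) − (-1.827516)) / 3 = -1.855828
T_{4}^{(2)} = -1.855828 + (-1.855828 − (-1.856066))/15 = -1.855812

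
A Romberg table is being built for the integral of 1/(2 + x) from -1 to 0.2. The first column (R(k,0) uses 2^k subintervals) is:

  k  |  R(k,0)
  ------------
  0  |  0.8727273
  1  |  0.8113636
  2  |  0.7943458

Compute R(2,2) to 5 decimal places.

0.78852

Richardson extrapolation on the trapezoidal column (denominator 4−1=3):
R(1,1) = (4·0.8113636 − 0.8727273) / 3 = 0.7909090
R(2,1) = (4·0.7943458 − 0.8113636) / 3 = 0.7886732
R(2,2) = 0.7886732 + (0.7886732 − 0.7909090)/15 = 0.7885241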